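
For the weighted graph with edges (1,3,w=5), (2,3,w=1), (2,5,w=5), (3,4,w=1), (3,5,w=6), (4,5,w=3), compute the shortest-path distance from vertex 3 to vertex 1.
5 (path: 3 -> 1; weights 5 = 5)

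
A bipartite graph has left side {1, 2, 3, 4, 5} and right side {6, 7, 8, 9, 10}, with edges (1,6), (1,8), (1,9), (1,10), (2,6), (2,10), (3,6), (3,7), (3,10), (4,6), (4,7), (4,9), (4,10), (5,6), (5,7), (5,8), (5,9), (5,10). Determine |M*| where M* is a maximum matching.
5 (matching: (1,10), (2,6), (3,7), (4,9), (5,8); upper bound min(|L|,|R|) = min(5,5) = 5)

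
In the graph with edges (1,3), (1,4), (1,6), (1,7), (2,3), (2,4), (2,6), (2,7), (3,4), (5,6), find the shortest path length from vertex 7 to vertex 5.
3 (path: 7 -> 1 -> 6 -> 5, 3 edges)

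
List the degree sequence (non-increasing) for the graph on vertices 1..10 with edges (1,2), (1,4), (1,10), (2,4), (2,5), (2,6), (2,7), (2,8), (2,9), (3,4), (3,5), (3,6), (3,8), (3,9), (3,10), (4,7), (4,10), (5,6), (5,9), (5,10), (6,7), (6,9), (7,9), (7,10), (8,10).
[7, 6, 6, 5, 5, 5, 5, 5, 3, 3] (degrees: deg(1)=3, deg(2)=7, deg(3)=6, deg(4)=5, deg(5)=5, deg(6)=5, deg(7)=5, deg(8)=3, deg(9)=5, deg(10)=6)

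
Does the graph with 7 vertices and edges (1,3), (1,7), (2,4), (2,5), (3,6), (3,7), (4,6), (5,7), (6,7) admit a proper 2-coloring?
No (odd cycle of length 3: 3 -> 1 -> 7 -> 3)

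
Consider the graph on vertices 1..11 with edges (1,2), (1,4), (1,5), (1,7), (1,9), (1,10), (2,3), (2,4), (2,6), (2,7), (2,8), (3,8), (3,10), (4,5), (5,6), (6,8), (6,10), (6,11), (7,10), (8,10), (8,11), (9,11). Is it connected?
Yes (BFS from 1 visits [1, 2, 4, 5, 7, 9, 10, 3, 6, 8, 11] — all 11 vertices reached)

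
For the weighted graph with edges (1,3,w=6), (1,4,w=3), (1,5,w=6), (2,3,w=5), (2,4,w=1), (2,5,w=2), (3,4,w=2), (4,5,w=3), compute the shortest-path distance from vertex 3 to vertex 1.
5 (path: 3 -> 4 -> 1; weights 2 + 3 = 5)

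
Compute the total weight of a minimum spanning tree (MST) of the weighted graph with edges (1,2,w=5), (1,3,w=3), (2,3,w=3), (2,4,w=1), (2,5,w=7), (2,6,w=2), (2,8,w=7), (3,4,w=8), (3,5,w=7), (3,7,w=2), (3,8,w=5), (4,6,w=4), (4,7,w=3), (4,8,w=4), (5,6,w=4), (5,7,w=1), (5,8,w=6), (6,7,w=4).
16 (MST edges: (1,3,w=3), (2,3,w=3), (2,4,w=1), (2,6,w=2), (3,7,w=2), (4,8,w=4), (5,7,w=1); sum of weights 3 + 3 + 1 + 2 + 2 + 4 + 1 = 16)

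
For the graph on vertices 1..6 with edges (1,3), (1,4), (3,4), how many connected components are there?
4 (components: {1, 3, 4}, {2}, {5}, {6})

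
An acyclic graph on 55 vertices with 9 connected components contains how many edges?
46 (Each of the 9 component trees on V_i vertices has V_i - 1 edges; summing gives V - C = 55 - 9 = 46)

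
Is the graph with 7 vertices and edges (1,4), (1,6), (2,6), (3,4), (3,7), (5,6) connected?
Yes (BFS from 1 visits [1, 4, 6, 3, 2, 5, 7] — all 7 vertices reached)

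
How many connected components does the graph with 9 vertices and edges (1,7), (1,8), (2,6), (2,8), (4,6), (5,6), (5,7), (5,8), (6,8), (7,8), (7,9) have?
2 (components: {1, 2, 4, 5, 6, 7, 8, 9}, {3})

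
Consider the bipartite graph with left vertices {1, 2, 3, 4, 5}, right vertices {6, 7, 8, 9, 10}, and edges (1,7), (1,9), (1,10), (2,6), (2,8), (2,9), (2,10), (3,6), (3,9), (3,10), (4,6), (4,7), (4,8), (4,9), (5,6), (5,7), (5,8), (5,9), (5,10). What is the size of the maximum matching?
5 (matching: (1,10), (2,9), (3,6), (4,8), (5,7); upper bound min(|L|,|R|) = min(5,5) = 5)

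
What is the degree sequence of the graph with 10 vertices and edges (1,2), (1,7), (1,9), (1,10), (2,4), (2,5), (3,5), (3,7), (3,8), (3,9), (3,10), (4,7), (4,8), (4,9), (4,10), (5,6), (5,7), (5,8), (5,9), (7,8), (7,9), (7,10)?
[7, 6, 5, 5, 5, 4, 4, 4, 3, 1] (degrees: deg(1)=4, deg(2)=3, deg(3)=5, deg(4)=5, deg(5)=6, deg(6)=1, deg(7)=7, deg(8)=4, deg(9)=5, deg(10)=4)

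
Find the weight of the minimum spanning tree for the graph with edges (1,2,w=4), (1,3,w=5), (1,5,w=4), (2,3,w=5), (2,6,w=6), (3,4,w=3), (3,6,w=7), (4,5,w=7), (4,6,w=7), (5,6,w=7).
22 (MST edges: (1,2,w=4), (1,3,w=5), (1,5,w=4), (2,6,w=6), (3,4,w=3); sum of weights 4 + 5 + 4 + 6 + 3 = 22)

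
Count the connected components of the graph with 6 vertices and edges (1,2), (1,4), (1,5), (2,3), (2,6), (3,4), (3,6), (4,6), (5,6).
1 (components: {1, 2, 3, 4, 5, 6})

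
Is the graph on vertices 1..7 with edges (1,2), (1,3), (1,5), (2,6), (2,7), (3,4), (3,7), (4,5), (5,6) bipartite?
Yes. Partition: {1, 4, 6, 7}, {2, 3, 5}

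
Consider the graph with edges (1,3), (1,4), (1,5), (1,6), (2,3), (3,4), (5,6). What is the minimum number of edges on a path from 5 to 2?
3 (path: 5 -> 1 -> 3 -> 2, 3 edges)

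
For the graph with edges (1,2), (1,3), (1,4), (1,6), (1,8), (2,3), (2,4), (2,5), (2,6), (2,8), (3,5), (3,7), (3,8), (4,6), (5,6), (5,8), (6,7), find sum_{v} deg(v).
34 (handshake: sum of degrees = 2|E| = 2 x 17 = 34)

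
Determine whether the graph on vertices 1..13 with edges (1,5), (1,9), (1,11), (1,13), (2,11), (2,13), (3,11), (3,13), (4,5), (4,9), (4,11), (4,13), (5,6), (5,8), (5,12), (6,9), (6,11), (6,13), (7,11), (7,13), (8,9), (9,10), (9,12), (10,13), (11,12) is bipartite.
Yes. Partition: {1, 2, 3, 4, 6, 7, 8, 10, 12}, {5, 9, 11, 13}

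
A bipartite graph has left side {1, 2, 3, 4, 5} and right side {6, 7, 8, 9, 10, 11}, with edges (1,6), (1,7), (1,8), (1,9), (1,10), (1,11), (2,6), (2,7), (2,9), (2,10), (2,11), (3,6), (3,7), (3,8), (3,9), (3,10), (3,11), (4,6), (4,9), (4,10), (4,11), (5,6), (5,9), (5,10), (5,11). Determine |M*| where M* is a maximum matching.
5 (matching: (1,11), (2,7), (3,8), (4,9), (5,10); upper bound min(|L|,|R|) = min(5,6) = 5)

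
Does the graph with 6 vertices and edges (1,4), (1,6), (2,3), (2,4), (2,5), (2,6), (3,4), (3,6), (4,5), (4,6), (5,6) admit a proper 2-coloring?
No (odd cycle of length 3: 4 -> 1 -> 6 -> 4)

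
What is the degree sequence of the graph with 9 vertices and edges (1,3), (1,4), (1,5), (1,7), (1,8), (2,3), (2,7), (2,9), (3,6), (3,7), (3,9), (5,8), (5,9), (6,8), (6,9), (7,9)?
[5, 5, 5, 4, 3, 3, 3, 3, 1] (degrees: deg(1)=5, deg(2)=3, deg(3)=5, deg(4)=1, deg(5)=3, deg(6)=3, deg(7)=4, deg(8)=3, deg(9)=5)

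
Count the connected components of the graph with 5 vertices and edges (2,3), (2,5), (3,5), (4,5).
2 (components: {1}, {2, 3, 4, 5})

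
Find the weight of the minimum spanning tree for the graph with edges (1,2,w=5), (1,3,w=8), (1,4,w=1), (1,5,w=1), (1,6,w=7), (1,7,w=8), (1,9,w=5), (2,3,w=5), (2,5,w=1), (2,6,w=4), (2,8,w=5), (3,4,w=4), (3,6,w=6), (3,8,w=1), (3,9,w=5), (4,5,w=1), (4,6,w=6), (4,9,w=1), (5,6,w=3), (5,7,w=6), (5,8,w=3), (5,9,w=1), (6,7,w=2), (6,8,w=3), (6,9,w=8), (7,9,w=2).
12 (MST edges: (1,4,w=1), (1,5,w=1), (2,5,w=1), (3,8,w=1), (4,9,w=1), (5,8,w=3), (6,7,w=2), (7,9,w=2); sum of weights 1 + 1 + 1 + 1 + 1 + 3 + 2 + 2 = 12)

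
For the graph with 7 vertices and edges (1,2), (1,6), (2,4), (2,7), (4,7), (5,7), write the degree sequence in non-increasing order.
[3, 3, 2, 2, 1, 1, 0] (degrees: deg(1)=2, deg(2)=3, deg(3)=0, deg(4)=2, deg(5)=1, deg(6)=1, deg(7)=3)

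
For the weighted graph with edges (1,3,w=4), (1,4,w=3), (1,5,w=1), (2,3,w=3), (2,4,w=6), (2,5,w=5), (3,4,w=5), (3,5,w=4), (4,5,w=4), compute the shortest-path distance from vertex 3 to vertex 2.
3 (path: 3 -> 2; weights 3 = 3)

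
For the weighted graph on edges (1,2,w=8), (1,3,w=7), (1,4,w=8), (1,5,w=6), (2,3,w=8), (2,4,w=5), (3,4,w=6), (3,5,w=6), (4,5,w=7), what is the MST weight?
23 (MST edges: (1,5,w=6), (2,4,w=5), (3,4,w=6), (3,5,w=6); sum of weights 6 + 5 + 6 + 6 = 23)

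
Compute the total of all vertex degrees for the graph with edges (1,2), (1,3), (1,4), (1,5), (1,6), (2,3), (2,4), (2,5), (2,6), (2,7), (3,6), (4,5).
24 (handshake: sum of degrees = 2|E| = 2 x 12 = 24)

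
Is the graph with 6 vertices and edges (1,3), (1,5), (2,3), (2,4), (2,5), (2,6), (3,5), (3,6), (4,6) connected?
Yes (BFS from 1 visits [1, 3, 5, 2, 6, 4] — all 6 vertices reached)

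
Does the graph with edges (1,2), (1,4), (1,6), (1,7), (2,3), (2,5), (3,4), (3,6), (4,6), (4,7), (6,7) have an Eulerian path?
No (4 vertices have odd degree: {2, 3, 5, 7}; Eulerian path requires 0 or 2)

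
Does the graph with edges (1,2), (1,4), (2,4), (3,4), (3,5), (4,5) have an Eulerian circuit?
Yes (the graph is connected and all 5 vertices have even degree)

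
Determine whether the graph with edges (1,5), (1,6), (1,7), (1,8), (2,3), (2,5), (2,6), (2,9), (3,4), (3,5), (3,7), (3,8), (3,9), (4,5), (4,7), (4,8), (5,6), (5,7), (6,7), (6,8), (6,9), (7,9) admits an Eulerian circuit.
Yes (the graph is connected and all 9 vertices have even degree)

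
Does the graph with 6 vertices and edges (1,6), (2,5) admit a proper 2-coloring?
Yes. Partition: {1, 2, 3, 4}, {5, 6}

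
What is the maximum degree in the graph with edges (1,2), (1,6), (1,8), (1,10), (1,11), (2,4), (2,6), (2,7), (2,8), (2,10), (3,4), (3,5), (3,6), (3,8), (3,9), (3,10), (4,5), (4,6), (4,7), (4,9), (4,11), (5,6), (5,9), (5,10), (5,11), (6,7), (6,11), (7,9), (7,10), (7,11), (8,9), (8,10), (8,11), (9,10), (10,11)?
8 (attained at vertex 10)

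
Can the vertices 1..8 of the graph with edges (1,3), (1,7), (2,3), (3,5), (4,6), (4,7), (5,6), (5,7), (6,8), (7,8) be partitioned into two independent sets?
Yes. Partition: {1, 2, 4, 5, 8}, {3, 6, 7}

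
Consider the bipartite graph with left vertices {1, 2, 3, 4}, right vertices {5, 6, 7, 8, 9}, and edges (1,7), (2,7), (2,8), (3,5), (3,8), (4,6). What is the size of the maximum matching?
4 (matching: (1,7), (2,8), (3,5), (4,6); upper bound min(|L|,|R|) = min(4,5) = 4)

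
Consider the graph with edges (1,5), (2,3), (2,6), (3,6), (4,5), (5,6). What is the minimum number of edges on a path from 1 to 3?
3 (path: 1 -> 5 -> 6 -> 3, 3 edges)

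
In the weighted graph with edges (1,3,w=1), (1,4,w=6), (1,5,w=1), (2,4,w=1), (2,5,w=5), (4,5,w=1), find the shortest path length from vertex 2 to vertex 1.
3 (path: 2 -> 4 -> 5 -> 1; weights 1 + 1 + 1 = 3)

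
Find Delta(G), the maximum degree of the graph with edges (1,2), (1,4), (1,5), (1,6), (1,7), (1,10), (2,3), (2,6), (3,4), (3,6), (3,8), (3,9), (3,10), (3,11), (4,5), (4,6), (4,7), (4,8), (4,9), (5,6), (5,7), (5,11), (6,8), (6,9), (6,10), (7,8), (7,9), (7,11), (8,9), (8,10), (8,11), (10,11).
8 (attained at vertex 6)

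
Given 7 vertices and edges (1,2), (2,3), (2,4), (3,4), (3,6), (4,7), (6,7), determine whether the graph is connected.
No, it has 2 components: {1, 2, 3, 4, 6, 7}, {5}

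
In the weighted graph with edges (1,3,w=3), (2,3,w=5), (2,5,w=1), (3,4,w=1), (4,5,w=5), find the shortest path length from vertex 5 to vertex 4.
5 (path: 5 -> 4; weights 5 = 5)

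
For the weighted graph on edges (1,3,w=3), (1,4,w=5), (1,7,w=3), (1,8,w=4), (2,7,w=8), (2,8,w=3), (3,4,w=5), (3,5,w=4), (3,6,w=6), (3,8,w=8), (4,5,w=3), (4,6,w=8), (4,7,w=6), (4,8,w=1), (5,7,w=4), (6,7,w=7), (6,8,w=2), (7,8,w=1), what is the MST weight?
16 (MST edges: (1,3,w=3), (1,7,w=3), (2,8,w=3), (4,5,w=3), (4,8,w=1), (6,8,w=2), (7,8,w=1); sum of weights 3 + 3 + 3 + 3 + 1 + 2 + 1 = 16)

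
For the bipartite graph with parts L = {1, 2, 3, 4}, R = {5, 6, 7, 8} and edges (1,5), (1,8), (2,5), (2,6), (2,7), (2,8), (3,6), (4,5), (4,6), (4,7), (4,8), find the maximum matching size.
4 (matching: (1,8), (2,7), (3,6), (4,5); upper bound min(|L|,|R|) = min(4,4) = 4)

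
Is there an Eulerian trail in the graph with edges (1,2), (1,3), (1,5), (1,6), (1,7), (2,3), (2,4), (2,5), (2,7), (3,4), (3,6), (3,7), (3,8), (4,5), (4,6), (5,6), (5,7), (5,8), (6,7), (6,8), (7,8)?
Yes (the graph is connected and exactly 2 vertices have odd degree: {1, 2}; any Eulerian path must start and end at those)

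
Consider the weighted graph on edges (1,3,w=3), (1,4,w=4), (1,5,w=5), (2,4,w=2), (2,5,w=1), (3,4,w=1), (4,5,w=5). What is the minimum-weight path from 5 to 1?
5 (path: 5 -> 1; weights 5 = 5)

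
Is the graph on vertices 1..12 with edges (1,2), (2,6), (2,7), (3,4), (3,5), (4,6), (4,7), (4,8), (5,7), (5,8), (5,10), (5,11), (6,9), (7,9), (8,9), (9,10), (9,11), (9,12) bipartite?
Yes. Partition: {1, 3, 6, 7, 8, 10, 11, 12}, {2, 4, 5, 9}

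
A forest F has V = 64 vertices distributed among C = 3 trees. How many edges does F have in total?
61 (Each of the 3 component trees on V_i vertices has V_i - 1 edges; summing gives V - C = 64 - 3 = 61)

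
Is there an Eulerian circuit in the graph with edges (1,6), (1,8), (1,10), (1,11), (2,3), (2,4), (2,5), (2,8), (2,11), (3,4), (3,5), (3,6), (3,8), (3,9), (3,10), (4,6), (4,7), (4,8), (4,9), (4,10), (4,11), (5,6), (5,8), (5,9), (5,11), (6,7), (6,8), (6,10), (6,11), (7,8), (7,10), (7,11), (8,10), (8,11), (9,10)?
No (6 vertices have odd degree: {2, 3, 7, 8, 10, 11}; Eulerian circuit requires 0)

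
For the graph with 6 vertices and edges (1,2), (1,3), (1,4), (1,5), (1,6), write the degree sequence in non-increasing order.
[5, 1, 1, 1, 1, 1] (degrees: deg(1)=5, deg(2)=1, deg(3)=1, deg(4)=1, deg(5)=1, deg(6)=1)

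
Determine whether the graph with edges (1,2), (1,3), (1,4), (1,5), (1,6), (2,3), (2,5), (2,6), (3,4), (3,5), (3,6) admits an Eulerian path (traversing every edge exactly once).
No (4 vertices have odd degree: {1, 3, 5, 6}; Eulerian path requires 0 or 2)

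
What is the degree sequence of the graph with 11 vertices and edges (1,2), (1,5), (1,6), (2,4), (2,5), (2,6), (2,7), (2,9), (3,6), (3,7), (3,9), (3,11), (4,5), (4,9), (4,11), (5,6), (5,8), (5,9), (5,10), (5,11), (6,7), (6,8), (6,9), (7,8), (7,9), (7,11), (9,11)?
[8, 7, 7, 6, 6, 5, 4, 4, 3, 3, 1] (degrees: deg(1)=3, deg(2)=6, deg(3)=4, deg(4)=4, deg(5)=8, deg(6)=7, deg(7)=6, deg(8)=3, deg(9)=7, deg(10)=1, deg(11)=5)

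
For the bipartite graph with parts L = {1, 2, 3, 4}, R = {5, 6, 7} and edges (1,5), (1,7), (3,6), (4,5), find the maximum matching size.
3 (matching: (1,7), (3,6), (4,5); upper bound min(|L|,|R|) = min(4,3) = 3)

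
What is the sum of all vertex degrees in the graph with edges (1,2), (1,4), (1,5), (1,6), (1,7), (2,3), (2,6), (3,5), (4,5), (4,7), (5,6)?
22 (handshake: sum of degrees = 2|E| = 2 x 11 = 22)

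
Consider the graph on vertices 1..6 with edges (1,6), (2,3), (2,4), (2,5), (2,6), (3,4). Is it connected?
Yes (BFS from 1 visits [1, 6, 2, 3, 4, 5] — all 6 vertices reached)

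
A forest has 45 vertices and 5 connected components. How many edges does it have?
40 (Each of the 5 component trees on V_i vertices has V_i - 1 edges; summing gives V - C = 45 - 5 = 40)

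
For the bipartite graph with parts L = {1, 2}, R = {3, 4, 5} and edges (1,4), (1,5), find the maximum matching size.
1 (matching: (1,5); upper bound min(|L|,|R|) = min(2,3) = 2)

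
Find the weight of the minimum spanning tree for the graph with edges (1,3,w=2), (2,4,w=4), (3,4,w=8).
14 (MST edges: (1,3,w=2), (2,4,w=4), (3,4,w=8); sum of weights 2 + 4 + 8 = 14)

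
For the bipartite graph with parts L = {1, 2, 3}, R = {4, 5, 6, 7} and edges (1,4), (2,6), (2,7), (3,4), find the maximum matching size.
2 (matching: (1,4), (2,7); upper bound min(|L|,|R|) = min(3,4) = 3)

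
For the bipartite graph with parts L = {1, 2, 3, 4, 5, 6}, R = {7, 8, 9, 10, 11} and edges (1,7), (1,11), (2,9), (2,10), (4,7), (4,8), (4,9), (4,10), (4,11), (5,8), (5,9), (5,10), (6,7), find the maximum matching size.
5 (matching: (1,11), (2,10), (4,9), (5,8), (6,7); upper bound min(|L|,|R|) = min(6,5) = 5)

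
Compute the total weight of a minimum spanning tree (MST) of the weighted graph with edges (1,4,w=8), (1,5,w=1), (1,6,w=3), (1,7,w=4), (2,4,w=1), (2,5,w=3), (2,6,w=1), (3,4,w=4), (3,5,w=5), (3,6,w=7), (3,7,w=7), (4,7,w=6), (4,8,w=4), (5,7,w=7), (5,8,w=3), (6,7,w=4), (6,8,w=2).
16 (MST edges: (1,5,w=1), (1,6,w=3), (1,7,w=4), (2,4,w=1), (2,6,w=1), (3,4,w=4), (6,8,w=2); sum of weights 1 + 3 + 4 + 1 + 1 + 4 + 2 = 16)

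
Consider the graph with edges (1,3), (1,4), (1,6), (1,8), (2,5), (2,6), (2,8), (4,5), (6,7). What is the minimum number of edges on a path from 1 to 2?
2 (path: 1 -> 8 -> 2, 2 edges)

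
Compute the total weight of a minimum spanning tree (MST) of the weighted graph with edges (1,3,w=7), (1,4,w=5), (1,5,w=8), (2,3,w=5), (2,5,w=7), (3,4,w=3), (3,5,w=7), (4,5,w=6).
19 (MST edges: (1,4,w=5), (2,3,w=5), (3,4,w=3), (4,5,w=6); sum of weights 5 + 5 + 3 + 6 = 19)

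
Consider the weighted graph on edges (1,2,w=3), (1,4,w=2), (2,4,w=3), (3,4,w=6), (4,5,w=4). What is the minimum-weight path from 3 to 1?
8 (path: 3 -> 4 -> 1; weights 6 + 2 = 8)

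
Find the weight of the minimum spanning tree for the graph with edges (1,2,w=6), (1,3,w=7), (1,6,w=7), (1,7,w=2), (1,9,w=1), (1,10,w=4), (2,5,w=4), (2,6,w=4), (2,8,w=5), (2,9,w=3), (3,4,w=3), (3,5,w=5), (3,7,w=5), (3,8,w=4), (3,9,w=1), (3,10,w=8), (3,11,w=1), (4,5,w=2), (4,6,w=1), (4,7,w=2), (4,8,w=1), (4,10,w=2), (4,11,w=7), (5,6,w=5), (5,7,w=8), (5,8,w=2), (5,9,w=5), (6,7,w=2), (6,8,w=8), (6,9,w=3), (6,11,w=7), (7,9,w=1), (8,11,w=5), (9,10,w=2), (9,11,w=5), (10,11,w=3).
15 (MST edges: (1,9,w=1), (2,9,w=3), (3,9,w=1), (3,11,w=1), (4,5,w=2), (4,6,w=1), (4,7,w=2), (4,8,w=1), (4,10,w=2), (7,9,w=1); sum of weights 1 + 3 + 1 + 1 + 2 + 1 + 2 + 1 + 2 + 1 = 15)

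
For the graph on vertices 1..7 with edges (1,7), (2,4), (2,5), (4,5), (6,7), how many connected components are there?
3 (components: {1, 6, 7}, {2, 4, 5}, {3})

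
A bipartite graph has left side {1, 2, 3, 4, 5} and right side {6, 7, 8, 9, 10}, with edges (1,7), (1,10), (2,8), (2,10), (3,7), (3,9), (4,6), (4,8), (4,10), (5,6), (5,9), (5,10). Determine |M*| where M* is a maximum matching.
5 (matching: (1,10), (2,8), (3,7), (4,6), (5,9); upper bound min(|L|,|R|) = min(5,5) = 5)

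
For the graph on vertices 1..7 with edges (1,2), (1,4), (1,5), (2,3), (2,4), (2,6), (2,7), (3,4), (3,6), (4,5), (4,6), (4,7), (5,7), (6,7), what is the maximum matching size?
3 (matching: (1,5), (2,6), (4,7); upper bound floor(n/2) = floor(7/2) = 3)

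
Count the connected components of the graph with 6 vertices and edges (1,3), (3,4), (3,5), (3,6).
2 (components: {1, 3, 4, 5, 6}, {2})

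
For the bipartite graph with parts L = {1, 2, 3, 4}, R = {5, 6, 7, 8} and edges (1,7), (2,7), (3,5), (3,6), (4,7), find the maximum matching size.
2 (matching: (1,7), (3,6); upper bound min(|L|,|R|) = min(4,4) = 4)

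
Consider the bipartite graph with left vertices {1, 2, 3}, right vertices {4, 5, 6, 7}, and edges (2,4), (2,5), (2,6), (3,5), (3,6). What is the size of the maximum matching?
2 (matching: (2,6), (3,5); upper bound min(|L|,|R|) = min(3,4) = 3)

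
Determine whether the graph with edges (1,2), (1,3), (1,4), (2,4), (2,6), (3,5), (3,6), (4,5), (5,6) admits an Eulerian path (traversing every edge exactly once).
No (6 vertices have odd degree: {1, 2, 3, 4, 5, 6}; Eulerian path requires 0 or 2)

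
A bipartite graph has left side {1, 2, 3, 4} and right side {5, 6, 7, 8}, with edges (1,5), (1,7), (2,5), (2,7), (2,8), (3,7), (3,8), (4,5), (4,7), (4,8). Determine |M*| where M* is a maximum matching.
3 (matching: (1,7), (2,8), (4,5); upper bound min(|L|,|R|) = min(4,4) = 4)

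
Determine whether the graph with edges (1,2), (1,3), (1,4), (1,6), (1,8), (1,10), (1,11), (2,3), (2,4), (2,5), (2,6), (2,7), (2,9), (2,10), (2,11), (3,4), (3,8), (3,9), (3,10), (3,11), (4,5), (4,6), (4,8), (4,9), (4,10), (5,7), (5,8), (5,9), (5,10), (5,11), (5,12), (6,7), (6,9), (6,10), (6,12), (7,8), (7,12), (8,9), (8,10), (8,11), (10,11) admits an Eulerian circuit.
No (6 vertices have odd degree: {1, 2, 3, 6, 7, 12}; Eulerian circuit requires 0)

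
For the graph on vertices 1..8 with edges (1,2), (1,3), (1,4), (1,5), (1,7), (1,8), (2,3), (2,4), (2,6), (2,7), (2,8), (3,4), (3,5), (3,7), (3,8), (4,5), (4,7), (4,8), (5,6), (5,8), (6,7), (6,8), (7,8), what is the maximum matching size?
4 (matching: (1,7), (2,6), (3,4), (5,8); upper bound floor(n/2) = floor(8/2) = 4)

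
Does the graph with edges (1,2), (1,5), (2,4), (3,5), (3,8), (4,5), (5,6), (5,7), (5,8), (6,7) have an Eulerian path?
Yes — and in fact it has an Eulerian circuit (the graph is connected and all 8 vertices have even degree)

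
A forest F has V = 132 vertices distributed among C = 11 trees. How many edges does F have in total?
121 (Each of the 11 component trees on V_i vertices has V_i - 1 edges; summing gives V - C = 132 - 11 = 121)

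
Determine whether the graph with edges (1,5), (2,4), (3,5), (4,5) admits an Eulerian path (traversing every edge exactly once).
No (4 vertices have odd degree: {1, 2, 3, 5}; Eulerian path requires 0 or 2)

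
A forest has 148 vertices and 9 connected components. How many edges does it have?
139 (Each of the 9 component trees on V_i vertices has V_i - 1 edges; summing gives V - C = 148 - 9 = 139)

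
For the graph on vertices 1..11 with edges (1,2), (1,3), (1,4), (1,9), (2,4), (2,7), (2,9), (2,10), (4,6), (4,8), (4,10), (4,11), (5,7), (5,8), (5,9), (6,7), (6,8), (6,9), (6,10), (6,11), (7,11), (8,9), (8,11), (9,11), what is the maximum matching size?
5 (matching: (1,9), (2,7), (4,10), (5,8), (6,11); upper bound floor(n/2) = floor(11/2) = 5)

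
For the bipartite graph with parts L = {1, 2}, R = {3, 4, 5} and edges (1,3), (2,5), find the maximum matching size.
2 (matching: (1,3), (2,5); upper bound min(|L|,|R|) = min(2,3) = 2)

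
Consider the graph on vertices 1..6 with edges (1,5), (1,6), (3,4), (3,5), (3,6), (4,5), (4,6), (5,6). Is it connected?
No, it has 2 components: {1, 3, 4, 5, 6}, {2}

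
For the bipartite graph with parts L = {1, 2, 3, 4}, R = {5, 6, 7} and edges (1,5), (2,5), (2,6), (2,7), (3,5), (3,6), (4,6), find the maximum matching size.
3 (matching: (1,5), (2,7), (3,6); upper bound min(|L|,|R|) = min(4,3) = 3)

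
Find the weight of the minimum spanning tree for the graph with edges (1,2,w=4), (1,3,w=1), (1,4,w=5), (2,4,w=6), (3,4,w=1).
6 (MST edges: (1,2,w=4), (1,3,w=1), (3,4,w=1); sum of weights 4 + 1 + 1 = 6)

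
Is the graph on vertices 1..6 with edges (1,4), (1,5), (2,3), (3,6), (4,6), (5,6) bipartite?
Yes. Partition: {1, 2, 6}, {3, 4, 5}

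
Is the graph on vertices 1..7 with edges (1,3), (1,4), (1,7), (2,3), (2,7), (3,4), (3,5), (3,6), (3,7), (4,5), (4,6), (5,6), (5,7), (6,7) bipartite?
No (odd cycle of length 3: 7 -> 1 -> 3 -> 7)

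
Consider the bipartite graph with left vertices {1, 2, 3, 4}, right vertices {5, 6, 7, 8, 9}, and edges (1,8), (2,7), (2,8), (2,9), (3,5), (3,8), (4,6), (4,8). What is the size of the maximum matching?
4 (matching: (1,8), (2,9), (3,5), (4,6); upper bound min(|L|,|R|) = min(4,5) = 4)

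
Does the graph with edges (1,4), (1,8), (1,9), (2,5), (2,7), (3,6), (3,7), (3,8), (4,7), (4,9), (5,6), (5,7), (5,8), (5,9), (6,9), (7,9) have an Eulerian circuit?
No (8 vertices have odd degree: {1, 3, 4, 5, 6, 7, 8, 9}; Eulerian circuit requires 0)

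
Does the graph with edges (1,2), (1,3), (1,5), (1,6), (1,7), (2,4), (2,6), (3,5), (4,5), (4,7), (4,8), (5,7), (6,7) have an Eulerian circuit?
No (4 vertices have odd degree: {1, 2, 6, 8}; Eulerian circuit requires 0)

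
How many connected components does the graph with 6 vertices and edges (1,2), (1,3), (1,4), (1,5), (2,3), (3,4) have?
2 (components: {1, 2, 3, 4, 5}, {6})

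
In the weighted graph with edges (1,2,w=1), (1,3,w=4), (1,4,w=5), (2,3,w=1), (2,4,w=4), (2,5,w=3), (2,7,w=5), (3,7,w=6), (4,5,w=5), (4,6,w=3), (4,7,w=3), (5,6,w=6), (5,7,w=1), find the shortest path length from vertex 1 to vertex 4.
5 (path: 1 -> 4; weights 5 = 5)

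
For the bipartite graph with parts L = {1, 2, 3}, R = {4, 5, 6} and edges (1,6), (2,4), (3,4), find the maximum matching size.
2 (matching: (1,6), (2,4); upper bound min(|L|,|R|) = min(3,3) = 3)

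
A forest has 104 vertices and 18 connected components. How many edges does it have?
86 (Each of the 18 component trees on V_i vertices has V_i - 1 edges; summing gives V - C = 104 - 18 = 86)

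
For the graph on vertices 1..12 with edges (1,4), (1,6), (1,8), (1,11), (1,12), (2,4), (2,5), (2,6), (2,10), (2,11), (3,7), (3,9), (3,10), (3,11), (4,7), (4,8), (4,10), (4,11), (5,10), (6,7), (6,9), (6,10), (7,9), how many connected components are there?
1 (components: {1, 2, 3, 4, 5, 6, 7, 8, 9, 10, 11, 12})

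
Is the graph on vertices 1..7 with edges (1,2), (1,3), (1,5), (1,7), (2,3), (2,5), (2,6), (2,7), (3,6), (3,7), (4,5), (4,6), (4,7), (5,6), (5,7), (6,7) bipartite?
No (odd cycle of length 3: 7 -> 1 -> 3 -> 7)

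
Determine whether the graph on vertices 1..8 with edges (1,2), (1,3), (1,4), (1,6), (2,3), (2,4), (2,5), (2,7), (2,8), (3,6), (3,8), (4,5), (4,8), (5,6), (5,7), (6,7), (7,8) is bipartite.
No (odd cycle of length 3: 4 -> 1 -> 2 -> 4)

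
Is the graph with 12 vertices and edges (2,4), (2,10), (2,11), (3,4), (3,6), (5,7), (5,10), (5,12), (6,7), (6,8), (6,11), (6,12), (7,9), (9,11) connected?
No, it has 2 components: {1}, {2, 3, 4, 5, 6, 7, 8, 9, 10, 11, 12}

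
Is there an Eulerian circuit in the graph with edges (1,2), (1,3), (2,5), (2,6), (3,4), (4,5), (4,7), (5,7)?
No (4 vertices have odd degree: {2, 4, 5, 6}; Eulerian circuit requires 0)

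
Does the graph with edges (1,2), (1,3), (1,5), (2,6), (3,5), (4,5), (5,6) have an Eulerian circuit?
No (2 vertices have odd degree: {1, 4}; Eulerian circuit requires 0)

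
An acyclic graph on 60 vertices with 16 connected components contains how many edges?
44 (Each of the 16 component trees on V_i vertices has V_i - 1 edges; summing gives V - C = 60 - 16 = 44)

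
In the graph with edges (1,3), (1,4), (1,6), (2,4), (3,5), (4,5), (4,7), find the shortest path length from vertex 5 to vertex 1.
2 (path: 5 -> 4 -> 1, 2 edges)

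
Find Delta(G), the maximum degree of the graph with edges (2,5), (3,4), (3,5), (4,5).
3 (attained at vertex 5)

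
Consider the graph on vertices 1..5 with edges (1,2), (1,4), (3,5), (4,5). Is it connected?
Yes (BFS from 1 visits [1, 2, 4, 5, 3] — all 5 vertices reached)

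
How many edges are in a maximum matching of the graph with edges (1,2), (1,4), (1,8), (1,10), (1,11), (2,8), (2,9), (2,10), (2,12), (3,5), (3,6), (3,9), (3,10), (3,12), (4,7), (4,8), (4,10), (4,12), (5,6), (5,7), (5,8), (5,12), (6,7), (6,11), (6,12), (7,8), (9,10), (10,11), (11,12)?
6 (matching: (1,2), (3,5), (4,8), (6,7), (9,10), (11,12); upper bound floor(n/2) = floor(12/2) = 6)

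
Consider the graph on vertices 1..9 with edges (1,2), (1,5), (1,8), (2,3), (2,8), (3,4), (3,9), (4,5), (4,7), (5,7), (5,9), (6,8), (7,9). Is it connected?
Yes (BFS from 1 visits [1, 2, 5, 8, 3, 4, 7, 9, 6] — all 9 vertices reached)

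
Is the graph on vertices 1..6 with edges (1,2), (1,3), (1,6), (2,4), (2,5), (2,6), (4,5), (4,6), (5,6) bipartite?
No (odd cycle of length 3: 2 -> 1 -> 6 -> 2)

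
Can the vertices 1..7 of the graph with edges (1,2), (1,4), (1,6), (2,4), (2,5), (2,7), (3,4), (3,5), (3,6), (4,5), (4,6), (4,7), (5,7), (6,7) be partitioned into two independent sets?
No (odd cycle of length 3: 6 -> 1 -> 4 -> 6)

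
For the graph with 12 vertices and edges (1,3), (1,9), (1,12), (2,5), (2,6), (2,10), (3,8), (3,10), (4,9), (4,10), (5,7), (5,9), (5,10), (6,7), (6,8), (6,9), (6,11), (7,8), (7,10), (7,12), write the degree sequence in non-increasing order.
[5, 5, 5, 4, 4, 3, 3, 3, 3, 2, 2, 1] (degrees: deg(1)=3, deg(2)=3, deg(3)=3, deg(4)=2, deg(5)=4, deg(6)=5, deg(7)=5, deg(8)=3, deg(9)=4, deg(10)=5, deg(11)=1, deg(12)=2)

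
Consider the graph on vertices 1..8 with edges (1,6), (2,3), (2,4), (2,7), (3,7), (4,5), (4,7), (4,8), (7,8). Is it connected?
No, it has 2 components: {1, 6}, {2, 3, 4, 5, 7, 8}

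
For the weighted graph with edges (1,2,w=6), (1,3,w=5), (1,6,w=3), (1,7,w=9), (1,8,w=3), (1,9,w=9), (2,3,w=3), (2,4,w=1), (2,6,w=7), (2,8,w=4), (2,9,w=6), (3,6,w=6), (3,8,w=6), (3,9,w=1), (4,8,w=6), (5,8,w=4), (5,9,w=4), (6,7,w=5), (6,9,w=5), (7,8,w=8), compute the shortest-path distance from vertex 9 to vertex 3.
1 (path: 9 -> 3; weights 1 = 1)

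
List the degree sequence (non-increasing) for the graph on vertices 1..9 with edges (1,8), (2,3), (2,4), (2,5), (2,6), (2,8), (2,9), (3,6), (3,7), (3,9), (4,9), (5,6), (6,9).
[6, 4, 4, 4, 2, 2, 2, 1, 1] (degrees: deg(1)=1, deg(2)=6, deg(3)=4, deg(4)=2, deg(5)=2, deg(6)=4, deg(7)=1, deg(8)=2, deg(9)=4)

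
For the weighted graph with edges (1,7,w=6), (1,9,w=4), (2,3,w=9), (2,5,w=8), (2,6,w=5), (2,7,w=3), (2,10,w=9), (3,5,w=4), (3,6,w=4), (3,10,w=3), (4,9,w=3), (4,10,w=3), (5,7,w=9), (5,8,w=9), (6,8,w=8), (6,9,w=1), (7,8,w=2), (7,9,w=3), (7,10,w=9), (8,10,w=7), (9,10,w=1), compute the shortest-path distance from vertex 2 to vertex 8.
5 (path: 2 -> 7 -> 8; weights 3 + 2 = 5)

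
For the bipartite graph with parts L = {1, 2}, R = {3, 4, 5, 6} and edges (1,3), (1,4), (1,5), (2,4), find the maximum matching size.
2 (matching: (1,5), (2,4); upper bound min(|L|,|R|) = min(2,4) = 2)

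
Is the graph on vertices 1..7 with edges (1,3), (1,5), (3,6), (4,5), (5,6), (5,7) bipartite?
Yes. Partition: {1, 2, 4, 6, 7}, {3, 5}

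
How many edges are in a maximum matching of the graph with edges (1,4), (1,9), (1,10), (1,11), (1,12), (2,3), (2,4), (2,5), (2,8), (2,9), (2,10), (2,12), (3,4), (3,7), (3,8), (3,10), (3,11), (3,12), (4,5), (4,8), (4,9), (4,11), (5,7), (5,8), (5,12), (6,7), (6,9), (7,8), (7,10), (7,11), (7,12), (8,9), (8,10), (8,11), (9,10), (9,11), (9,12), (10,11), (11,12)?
6 (matching: (1,11), (2,5), (3,4), (6,9), (7,12), (8,10); upper bound floor(n/2) = floor(12/2) = 6)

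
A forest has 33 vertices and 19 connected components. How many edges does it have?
14 (Each of the 19 component trees on V_i vertices has V_i - 1 edges; summing gives V - C = 33 - 19 = 14)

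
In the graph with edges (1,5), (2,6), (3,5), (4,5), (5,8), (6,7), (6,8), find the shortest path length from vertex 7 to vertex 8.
2 (path: 7 -> 6 -> 8, 2 edges)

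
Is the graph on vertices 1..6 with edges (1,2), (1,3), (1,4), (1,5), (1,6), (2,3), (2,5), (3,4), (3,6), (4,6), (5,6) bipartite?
No (odd cycle of length 3: 2 -> 1 -> 5 -> 2)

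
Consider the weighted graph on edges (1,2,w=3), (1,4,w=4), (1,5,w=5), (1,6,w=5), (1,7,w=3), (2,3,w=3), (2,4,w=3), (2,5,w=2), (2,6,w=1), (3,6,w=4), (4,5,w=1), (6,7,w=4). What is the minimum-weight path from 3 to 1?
6 (path: 3 -> 2 -> 1; weights 3 + 3 = 6)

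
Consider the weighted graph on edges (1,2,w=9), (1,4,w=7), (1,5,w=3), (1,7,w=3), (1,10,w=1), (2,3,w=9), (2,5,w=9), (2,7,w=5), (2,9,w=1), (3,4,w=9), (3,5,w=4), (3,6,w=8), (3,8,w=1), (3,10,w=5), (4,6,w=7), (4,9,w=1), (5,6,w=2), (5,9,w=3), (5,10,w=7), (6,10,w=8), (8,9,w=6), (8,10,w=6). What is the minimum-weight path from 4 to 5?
4 (path: 4 -> 9 -> 5; weights 1 + 3 = 4)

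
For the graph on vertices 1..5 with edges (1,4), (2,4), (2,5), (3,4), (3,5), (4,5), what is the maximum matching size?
2 (matching: (1,4), (3,5); upper bound floor(n/2) = floor(5/2) = 2)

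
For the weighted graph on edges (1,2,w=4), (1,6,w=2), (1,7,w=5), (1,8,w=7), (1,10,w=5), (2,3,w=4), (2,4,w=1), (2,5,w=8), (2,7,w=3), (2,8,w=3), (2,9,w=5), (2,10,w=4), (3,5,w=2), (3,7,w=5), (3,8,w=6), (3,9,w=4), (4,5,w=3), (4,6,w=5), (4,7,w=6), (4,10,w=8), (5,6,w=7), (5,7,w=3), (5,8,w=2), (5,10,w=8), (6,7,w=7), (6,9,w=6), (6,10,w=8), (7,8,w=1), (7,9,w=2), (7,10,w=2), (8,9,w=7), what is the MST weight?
19 (MST edges: (1,2,w=4), (1,6,w=2), (2,4,w=1), (2,7,w=3), (3,5,w=2), (5,8,w=2), (7,8,w=1), (7,9,w=2), (7,10,w=2); sum of weights 4 + 2 + 1 + 3 + 2 + 2 + 1 + 2 + 2 = 19)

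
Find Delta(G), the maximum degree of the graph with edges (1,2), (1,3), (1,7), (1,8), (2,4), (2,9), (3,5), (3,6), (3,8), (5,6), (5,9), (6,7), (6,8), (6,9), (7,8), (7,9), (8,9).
5 (attained at vertices 6, 8, 9)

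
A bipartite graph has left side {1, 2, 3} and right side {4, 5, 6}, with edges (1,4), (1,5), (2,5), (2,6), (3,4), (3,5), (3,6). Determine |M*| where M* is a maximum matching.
3 (matching: (1,5), (2,6), (3,4); upper bound min(|L|,|R|) = min(3,3) = 3)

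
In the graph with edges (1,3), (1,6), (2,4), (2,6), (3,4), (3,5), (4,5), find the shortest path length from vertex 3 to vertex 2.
2 (path: 3 -> 4 -> 2, 2 edges)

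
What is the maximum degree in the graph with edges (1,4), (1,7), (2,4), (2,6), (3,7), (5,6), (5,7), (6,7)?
4 (attained at vertex 7)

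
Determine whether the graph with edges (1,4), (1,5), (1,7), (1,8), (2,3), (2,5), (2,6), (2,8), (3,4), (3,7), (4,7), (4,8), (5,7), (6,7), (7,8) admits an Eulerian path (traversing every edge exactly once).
Yes (the graph is connected and exactly 2 vertices have odd degree: {3, 5}; any Eulerian path must start and end at those)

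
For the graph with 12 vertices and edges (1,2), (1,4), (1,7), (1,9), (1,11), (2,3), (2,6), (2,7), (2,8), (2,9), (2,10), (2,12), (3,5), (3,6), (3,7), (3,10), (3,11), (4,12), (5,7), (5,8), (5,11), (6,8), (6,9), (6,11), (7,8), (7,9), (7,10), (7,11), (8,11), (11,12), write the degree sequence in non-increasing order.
[8, 8, 7, 6, 5, 5, 5, 4, 4, 3, 3, 2] (degrees: deg(1)=5, deg(2)=8, deg(3)=6, deg(4)=2, deg(5)=4, deg(6)=5, deg(7)=8, deg(8)=5, deg(9)=4, deg(10)=3, deg(11)=7, deg(12)=3)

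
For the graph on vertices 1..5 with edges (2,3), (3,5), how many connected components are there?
3 (components: {1}, {2, 3, 5}, {4})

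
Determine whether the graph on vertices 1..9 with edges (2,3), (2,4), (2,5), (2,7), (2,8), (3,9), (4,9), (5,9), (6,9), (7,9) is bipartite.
Yes. Partition: {1, 2, 9}, {3, 4, 5, 6, 7, 8}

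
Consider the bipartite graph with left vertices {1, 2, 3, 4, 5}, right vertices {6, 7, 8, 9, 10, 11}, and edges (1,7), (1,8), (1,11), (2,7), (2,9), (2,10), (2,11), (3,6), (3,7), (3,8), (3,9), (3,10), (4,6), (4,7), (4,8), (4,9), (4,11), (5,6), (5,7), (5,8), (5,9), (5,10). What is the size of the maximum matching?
5 (matching: (1,11), (2,10), (3,9), (4,8), (5,7); upper bound min(|L|,|R|) = min(5,6) = 5)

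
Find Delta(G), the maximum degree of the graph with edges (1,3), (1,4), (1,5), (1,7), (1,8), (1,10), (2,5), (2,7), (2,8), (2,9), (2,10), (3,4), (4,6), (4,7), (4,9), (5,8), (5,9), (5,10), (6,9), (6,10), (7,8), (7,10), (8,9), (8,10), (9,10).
7 (attained at vertex 10)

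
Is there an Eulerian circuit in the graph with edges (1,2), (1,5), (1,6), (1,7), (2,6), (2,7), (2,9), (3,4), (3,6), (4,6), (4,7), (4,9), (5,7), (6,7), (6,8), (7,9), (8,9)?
Yes (the graph is connected and all 9 vertices have even degree)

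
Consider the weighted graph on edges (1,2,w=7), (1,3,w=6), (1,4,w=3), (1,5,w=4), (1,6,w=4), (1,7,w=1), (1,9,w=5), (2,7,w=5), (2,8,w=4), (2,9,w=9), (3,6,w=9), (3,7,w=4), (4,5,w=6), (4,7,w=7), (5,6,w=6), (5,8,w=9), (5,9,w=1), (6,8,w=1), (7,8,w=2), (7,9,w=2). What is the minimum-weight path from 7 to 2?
5 (path: 7 -> 2; weights 5 = 5)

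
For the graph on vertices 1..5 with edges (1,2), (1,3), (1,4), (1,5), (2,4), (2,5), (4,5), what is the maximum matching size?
2 (matching: (1,5), (2,4); upper bound floor(n/2) = floor(5/2) = 2)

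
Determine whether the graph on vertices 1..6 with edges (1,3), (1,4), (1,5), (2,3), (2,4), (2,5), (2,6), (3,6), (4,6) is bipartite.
No (odd cycle of length 3: 2 -> 4 -> 6 -> 2)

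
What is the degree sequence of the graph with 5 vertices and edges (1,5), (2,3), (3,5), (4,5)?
[3, 2, 1, 1, 1] (degrees: deg(1)=1, deg(2)=1, deg(3)=2, deg(4)=1, deg(5)=3)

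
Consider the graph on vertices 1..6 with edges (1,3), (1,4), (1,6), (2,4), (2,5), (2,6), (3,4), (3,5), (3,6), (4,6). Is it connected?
Yes (BFS from 1 visits [1, 3, 4, 6, 5, 2] — all 6 vertices reached)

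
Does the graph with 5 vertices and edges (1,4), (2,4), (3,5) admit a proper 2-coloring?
Yes. Partition: {1, 2, 3}, {4, 5}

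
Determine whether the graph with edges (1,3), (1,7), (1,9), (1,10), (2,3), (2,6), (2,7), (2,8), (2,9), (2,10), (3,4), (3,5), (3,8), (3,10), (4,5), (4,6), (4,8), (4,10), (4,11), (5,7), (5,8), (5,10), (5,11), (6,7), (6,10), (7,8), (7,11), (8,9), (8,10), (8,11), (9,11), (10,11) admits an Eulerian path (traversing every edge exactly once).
Yes — and in fact it has an Eulerian circuit (the graph is connected and all 11 vertices have even degree)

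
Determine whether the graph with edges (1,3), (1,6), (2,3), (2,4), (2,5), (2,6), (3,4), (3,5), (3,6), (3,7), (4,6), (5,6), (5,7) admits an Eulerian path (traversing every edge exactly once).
Yes (the graph is connected and exactly 2 vertices have odd degree: {4, 6}; any Eulerian path must start and end at those)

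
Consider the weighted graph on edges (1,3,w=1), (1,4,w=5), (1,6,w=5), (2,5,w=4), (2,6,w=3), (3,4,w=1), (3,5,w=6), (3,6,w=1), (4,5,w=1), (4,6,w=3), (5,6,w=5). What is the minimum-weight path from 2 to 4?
5 (path: 2 -> 5 -> 4; weights 4 + 1 = 5)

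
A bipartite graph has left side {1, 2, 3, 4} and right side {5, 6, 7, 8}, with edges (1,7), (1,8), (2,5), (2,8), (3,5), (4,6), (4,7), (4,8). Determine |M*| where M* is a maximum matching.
4 (matching: (1,7), (2,8), (3,5), (4,6); upper bound min(|L|,|R|) = min(4,4) = 4)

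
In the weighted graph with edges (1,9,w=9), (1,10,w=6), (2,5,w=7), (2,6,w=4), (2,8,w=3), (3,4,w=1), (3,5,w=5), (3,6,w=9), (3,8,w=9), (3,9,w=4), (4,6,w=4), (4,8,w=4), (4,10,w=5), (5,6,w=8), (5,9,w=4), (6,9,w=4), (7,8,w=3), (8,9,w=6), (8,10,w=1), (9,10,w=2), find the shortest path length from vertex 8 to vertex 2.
3 (path: 8 -> 2; weights 3 = 3)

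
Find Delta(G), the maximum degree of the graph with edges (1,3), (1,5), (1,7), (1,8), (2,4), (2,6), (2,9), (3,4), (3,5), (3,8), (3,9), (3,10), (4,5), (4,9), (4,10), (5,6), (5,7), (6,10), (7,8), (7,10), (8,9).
6 (attained at vertex 3)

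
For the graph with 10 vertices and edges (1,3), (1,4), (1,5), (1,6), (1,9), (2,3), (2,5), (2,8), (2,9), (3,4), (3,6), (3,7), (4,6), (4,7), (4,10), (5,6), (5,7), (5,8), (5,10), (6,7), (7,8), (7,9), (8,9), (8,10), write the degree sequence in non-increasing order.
[6, 6, 5, 5, 5, 5, 5, 4, 4, 3] (degrees: deg(1)=5, deg(2)=4, deg(3)=5, deg(4)=5, deg(5)=6, deg(6)=5, deg(7)=6, deg(8)=5, deg(9)=4, deg(10)=3)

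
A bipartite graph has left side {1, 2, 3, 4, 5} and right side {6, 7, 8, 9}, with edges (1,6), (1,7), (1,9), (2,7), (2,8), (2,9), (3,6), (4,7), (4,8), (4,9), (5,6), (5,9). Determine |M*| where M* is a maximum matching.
4 (matching: (1,9), (2,8), (3,6), (4,7); upper bound min(|L|,|R|) = min(5,4) = 4)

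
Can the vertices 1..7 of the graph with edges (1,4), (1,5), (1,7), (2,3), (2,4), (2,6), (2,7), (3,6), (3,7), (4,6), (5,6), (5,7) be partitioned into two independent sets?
No (odd cycle of length 3: 5 -> 1 -> 7 -> 5)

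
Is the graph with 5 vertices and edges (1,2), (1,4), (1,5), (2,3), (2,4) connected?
Yes (BFS from 1 visits [1, 2, 4, 5, 3] — all 5 vertices reached)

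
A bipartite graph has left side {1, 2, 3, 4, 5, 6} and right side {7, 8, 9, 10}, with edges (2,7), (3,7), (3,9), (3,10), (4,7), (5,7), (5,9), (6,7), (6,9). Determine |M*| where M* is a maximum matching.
3 (matching: (2,7), (3,10), (5,9); upper bound min(|L|,|R|) = min(6,4) = 4)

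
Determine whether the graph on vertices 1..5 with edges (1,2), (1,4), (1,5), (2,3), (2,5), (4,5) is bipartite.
No (odd cycle of length 3: 5 -> 1 -> 2 -> 5)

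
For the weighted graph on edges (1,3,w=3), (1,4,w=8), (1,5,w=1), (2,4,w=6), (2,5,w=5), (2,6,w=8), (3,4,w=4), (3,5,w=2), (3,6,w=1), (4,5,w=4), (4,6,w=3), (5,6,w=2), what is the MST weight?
12 (MST edges: (1,5,w=1), (2,5,w=5), (3,5,w=2), (3,6,w=1), (4,6,w=3); sum of weights 1 + 5 + 2 + 1 + 3 = 12)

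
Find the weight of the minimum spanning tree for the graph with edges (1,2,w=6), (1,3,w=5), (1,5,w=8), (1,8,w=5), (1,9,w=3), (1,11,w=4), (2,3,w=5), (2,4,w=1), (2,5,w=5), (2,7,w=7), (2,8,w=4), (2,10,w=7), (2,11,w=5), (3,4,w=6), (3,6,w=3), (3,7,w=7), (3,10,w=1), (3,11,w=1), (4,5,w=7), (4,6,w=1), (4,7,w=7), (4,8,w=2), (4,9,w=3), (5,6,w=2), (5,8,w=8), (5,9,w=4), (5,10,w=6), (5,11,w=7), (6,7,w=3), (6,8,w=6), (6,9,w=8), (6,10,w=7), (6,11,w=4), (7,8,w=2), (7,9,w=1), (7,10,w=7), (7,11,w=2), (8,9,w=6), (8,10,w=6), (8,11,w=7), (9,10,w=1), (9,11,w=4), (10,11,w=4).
15 (MST edges: (1,9,w=3), (2,4,w=1), (3,10,w=1), (3,11,w=1), (4,6,w=1), (4,8,w=2), (5,6,w=2), (7,8,w=2), (7,9,w=1), (9,10,w=1); sum of weights 3 + 1 + 1 + 1 + 1 + 2 + 2 + 2 + 1 + 1 = 15)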